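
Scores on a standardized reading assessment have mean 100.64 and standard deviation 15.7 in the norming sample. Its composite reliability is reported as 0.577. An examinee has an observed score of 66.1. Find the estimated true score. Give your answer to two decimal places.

Weight the observed score by reliability and the mean by (1 − reliability): T̂ = 0.577·66.1 + 0.423·100.64 = 38.1397 + 42.57072 = 80.710.

80.71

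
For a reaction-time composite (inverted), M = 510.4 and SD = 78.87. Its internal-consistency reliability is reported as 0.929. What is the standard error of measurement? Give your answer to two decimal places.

SEM = SD · √(1 − ρ) = 78.87 × √0.071 = 78.87 × 0.2665 = 21.016

21.02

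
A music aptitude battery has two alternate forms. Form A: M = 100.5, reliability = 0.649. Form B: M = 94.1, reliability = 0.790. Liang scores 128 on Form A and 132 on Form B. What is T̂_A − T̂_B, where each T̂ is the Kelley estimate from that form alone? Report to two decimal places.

T̂_A = 0.649(128) + 0.351(100.5) = 118.3475
T̂_B = 0.790(132) + 0.210(94.1) = 124.0410
T̂_A − T̂_B = -5.6935

-5.69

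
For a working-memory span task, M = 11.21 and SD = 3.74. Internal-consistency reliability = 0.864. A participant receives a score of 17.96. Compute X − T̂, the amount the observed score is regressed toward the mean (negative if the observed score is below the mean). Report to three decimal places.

Weight the observed score by reliability and the mean by (1 − reliability): T̂ = 0.864·17.96 + 0.136·11.21 = 15.51744 + 1.52456 = 17.04200.
X − T̂ = 17.96 − 17.0420 = 0.9180 → 0.918

0.918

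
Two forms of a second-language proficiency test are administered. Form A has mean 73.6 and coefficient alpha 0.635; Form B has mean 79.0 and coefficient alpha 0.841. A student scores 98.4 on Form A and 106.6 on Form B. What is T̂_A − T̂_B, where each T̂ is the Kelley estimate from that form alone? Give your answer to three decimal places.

-12.864

T̂_A = 0.635(98.4) + 0.365(73.6) = 89.34800
T̂_B = 0.841(106.6) + 0.159(79.0) = 102.21160
T̂_A − T̂_B = -12.86360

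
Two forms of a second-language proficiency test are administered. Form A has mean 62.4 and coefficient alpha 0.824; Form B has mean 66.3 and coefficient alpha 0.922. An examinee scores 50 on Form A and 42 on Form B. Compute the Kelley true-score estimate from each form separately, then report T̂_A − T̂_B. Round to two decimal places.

8.29

T̂_A = 0.824(50) + 0.176(62.4) = 52.1824
T̂_B = 0.922(42) + 0.078(66.3) = 43.8954
T̂_A − T̂_B = 8.2870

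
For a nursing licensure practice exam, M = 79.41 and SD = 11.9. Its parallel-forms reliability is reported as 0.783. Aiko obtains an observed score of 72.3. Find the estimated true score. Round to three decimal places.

73.843

T̂ = 0.783(72.3) + 0.217(79.41) = 56.6109 + 17.23197 = 73.8429 → 73.843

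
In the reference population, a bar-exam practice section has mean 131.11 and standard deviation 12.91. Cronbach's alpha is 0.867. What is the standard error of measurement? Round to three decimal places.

SEM = SD · √(1 − ρ) = 12.91 × √0.133 = 12.91 × 0.3647 = 4.7082

4.708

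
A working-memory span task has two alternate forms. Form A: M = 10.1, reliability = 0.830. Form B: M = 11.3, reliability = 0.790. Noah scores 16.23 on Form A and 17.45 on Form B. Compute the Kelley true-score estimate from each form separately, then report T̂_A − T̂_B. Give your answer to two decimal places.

-0.97

T̂_A = 0.830(16.23) + 0.170(10.1) = 15.1879
T̂_B = 0.790(17.45) + 0.210(11.3) = 16.1585
T̂_A − T̂_B = -0.9706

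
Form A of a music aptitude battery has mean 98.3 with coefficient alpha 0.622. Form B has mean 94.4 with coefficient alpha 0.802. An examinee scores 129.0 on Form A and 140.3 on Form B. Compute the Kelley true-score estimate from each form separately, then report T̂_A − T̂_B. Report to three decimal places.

-13.816

T̂_A = 0.622(129.0) + 0.378(98.3) = 117.39540
T̂_B = 0.802(140.3) + 0.198(94.4) = 131.21180
T̂_A − T̂_B = -13.81640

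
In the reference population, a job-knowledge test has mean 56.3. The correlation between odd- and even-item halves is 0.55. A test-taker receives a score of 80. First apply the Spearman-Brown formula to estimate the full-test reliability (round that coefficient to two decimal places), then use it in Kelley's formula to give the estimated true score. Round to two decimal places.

73.13

Spearman-Brown: ρ = 2r/(1 + r) = 2(0.55)/(1 + 0.55) = 1.100/1.55 = 0.7097 → 0.71
T̂ = 0.71(80) + 0.29(56.3) = 56.80 + 16.327 = 73.127 → 73.13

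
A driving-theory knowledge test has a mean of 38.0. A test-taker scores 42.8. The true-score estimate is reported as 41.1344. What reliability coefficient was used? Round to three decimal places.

T̂ = ρX + (1 − ρ)μ  ⇒  T̂ − μ = ρ(X − μ)
ρ = (T̂ − μ)/(X − μ) = (41.1344 − 38.0) / (42.8 − 38.0) = 3.1344 / 4.8 = 0.65300

0.653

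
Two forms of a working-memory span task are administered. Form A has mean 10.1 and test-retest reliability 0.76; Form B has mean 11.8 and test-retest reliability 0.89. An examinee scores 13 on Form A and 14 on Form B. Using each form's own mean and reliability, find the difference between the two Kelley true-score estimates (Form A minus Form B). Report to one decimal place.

-1.5

T̂_A = 0.76(13) + 0.24(10.1) = 12.304
T̂_B = 0.89(14) + 0.11(11.8) = 13.758
T̂_A − T̂_B = -1.454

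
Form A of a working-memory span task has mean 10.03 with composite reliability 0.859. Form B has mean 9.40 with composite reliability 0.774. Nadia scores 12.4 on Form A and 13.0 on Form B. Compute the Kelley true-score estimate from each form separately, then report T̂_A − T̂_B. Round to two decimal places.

T̂_A = 0.859(12.4) + 0.141(10.03) = 12.0658
T̂_B = 0.774(13.0) + 0.226(9.40) = 12.1864
T̂_A − T̂_B = -0.1206

-0.12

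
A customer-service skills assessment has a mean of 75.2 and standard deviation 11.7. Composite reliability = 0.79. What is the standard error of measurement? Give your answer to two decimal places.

SEM = SD · √(1 − ρ) = 11.7 × √0.21 = 11.7 × 0.4583 = 5.362

5.36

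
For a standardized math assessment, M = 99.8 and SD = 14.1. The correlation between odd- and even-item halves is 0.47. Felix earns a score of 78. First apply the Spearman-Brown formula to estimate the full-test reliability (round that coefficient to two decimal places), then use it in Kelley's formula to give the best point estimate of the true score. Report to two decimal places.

85.85

Spearman-Brown: ρ = 2r/(1 + r) = 2(0.47)/(1 + 0.47) = 0.940/1.47 = 0.6395 → 0.64
Regress the observed score toward the mean by the unreliability: T̂ = 0.64·78 + 0.36·99.8 = 49.92 + 35.928 = 85.848.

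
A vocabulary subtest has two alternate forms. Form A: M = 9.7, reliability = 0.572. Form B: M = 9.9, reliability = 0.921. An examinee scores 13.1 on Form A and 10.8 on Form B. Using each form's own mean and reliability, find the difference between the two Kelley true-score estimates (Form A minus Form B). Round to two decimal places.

T̂_A = 0.572(13.1) + 0.428(9.7) = 11.6448
T̂_B = 0.921(10.8) + 0.079(9.9) = 10.7289
T̂_A − T̂_B = 0.9159

0.92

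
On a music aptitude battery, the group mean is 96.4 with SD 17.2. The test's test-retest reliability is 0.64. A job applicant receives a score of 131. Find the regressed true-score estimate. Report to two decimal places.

Weight the observed score by reliability and the mean by (1 − reliability): T̂ = 0.64·131 + 0.36·96.4 = 83.84 + 34.704 = 118.544.

118.54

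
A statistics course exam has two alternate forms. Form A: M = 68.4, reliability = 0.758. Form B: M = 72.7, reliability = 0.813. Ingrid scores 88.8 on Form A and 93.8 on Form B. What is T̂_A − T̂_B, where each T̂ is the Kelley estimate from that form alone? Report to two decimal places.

-5.99

T̂_A = 0.758(88.8) + 0.242(68.4) = 83.8632
T̂_B = 0.813(93.8) + 0.187(72.7) = 89.8543
T̂_A − T̂_B = -5.9911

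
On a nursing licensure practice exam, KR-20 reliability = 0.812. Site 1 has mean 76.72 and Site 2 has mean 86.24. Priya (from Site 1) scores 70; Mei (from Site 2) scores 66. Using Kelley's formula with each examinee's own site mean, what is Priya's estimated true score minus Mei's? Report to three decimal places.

T̂_Priya = 0.812(70) + 0.188(76.72) = 71.26336
T̂_Mei = 0.812(66) + 0.188(86.24) = 69.80512
Difference = 71.26336 − 69.80512 = 1.45824

1.458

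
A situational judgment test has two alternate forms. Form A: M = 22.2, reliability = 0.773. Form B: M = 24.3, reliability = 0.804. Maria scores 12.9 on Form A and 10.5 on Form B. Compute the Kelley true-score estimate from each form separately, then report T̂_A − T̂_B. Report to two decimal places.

1.81

T̂_A = 0.773(12.9) + 0.227(22.2) = 15.0111
T̂_B = 0.804(10.5) + 0.196(24.3) = 13.2048
T̂_A − T̂_B = 1.8063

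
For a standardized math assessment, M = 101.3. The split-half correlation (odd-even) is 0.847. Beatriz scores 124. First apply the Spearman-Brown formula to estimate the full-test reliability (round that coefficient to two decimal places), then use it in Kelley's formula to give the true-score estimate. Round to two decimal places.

122.18

Spearman-Brown: ρ = 2r/(1 + r) = 2(0.847)/(1 + 0.847) = 1.6940/1.847 = 0.9172 → 0.92
Weight the observed score by reliability and the mean by (1 − reliability): T̂ = 0.92·124 + 0.08·101.3 = 114.08 + 8.104 = 122.184.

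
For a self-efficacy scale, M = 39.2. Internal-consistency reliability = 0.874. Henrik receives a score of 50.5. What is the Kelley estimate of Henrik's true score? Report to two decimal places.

T̂ = ρX + (1 − ρ)μ
  = 0.874 × 50.5 + 0.126 × 39.2
  = 44.1370 + 4.9392
  = 49.076
  ≈ 49.08

49.08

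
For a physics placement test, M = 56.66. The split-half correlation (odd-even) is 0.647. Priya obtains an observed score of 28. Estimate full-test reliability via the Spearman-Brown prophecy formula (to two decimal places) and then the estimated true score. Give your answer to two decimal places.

34.02

Spearman-Brown: ρ = 2r/(1 + r) = 2(0.647)/(1 + 0.647) = 1.2940/1.647 = 0.7857 → 0.79
T̂ = ρX + (1 − ρ)μ
  = 0.79 × 28 + 0.21 × 56.66
  = 22.12 + 11.8986
  = 34.019
  ≈ 34.02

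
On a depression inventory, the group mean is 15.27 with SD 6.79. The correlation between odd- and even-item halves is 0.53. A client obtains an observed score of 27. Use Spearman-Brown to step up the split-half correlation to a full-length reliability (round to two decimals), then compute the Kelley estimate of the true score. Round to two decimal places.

23.36

Spearman-Brown: ρ = 2r/(1 + r) = 2(0.53)/(1 + 0.53) = 1.060/1.53 = 0.6928 → 0.69
T̂ = 0.69(27) + 0.31(15.27) = 18.63 + 4.7337 = 23.364 → 23.36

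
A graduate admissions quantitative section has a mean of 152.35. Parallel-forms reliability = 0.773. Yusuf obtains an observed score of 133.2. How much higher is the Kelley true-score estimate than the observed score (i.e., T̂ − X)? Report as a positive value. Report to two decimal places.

4.35

Weight the observed score by reliability and the mean by (1 − reliability): T̂ = 0.773·133.2 + 0.227·152.35 = 102.9636 + 34.58345 = 137.5471.
T̂ − X = 137.547 − 133.2 = 4.347 → 4.35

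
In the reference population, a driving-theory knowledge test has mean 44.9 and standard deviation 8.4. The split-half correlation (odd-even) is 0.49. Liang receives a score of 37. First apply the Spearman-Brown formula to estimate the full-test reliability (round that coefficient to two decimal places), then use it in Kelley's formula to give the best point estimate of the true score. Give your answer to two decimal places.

Spearman-Brown: ρ = 2r/(1 + r) = 2(0.49)/(1 + 0.49) = 0.980/1.49 = 0.6577 → 0.66
T̂ = 0.66(37) + 0.34(44.9) = 24.42 + 15.266 = 39.686 → 39.69

39.69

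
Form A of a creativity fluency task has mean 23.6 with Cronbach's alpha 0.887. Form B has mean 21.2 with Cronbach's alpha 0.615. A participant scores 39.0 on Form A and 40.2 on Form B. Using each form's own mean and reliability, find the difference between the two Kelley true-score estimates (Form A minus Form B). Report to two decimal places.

T̂_A = 0.887(39.0) + 0.113(23.6) = 37.2598
T̂_B = 0.615(40.2) + 0.385(21.2) = 32.8850
T̂_A − T̂_B = 4.3748

4.37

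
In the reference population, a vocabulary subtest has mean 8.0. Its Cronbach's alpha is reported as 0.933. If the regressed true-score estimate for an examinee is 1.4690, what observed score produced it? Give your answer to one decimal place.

1.0

T̂ = ρX + (1 − ρ)μ  ⇒  X = (T̂ − (1 − ρ)μ) / ρ
X = (1.4690 − 0.067 × 8.0) / 0.933 = (1.4690 − 0.5360) / 0.933 = 0.9330 / 0.933 = 1.000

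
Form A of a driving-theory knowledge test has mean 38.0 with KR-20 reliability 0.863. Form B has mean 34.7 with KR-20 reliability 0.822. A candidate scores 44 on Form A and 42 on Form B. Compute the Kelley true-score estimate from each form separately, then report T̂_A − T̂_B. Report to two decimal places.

2.48

T̂_A = 0.863(44) + 0.137(38.0) = 43.1780
T̂_B = 0.822(42) + 0.178(34.7) = 40.7006
T̂_A − T̂_B = 2.4774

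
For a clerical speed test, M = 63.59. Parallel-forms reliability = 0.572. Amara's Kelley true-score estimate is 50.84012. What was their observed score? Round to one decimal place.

41.3

T̂ = ρX + (1 − ρ)μ  ⇒  X = (T̂ − (1 − ρ)μ) / ρ
X = (50.84012 − 0.428 × 63.59) / 0.572 = (50.84012 − 27.21652) / 0.572 = 23.62360 / 0.572 = 41.300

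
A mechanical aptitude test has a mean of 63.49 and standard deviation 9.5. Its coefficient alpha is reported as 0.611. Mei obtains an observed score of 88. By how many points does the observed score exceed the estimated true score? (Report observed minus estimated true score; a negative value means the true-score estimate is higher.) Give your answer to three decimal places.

Kelley's formula gives T̂ = 0.611·88 + 0.389·63.49 = 53.768 + 24.69761 = 78.46561.
X − T̂ = 88 − 78.4656 = 9.5344 → 9.534

9.534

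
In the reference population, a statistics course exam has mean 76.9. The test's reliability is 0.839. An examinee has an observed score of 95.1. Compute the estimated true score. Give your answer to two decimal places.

T̂ = 0.839(95.1) + 0.161(76.9) = 79.7889 + 12.3809 = 92.170 → 92.17

92.17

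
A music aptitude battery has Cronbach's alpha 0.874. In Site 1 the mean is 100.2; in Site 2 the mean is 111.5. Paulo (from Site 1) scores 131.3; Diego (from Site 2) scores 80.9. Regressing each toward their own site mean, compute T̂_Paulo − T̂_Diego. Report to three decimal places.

T̂_Paulo = 0.874(131.3) + 0.126(100.2) = 127.38140
T̂_Diego = 0.874(80.9) + 0.126(111.5) = 84.75560
Difference = 127.38140 − 84.75560 = 42.62580

42.626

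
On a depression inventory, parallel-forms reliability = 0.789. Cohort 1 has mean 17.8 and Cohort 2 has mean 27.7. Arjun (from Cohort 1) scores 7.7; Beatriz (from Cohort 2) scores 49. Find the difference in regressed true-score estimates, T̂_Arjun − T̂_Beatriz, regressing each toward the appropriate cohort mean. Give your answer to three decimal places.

T̂_Arjun = 0.789(7.7) + 0.211(17.8) = 9.83110
T̂_Beatriz = 0.789(49) + 0.211(27.7) = 44.50570
Difference = 9.83110 − 44.50570 = -34.67460

-34.675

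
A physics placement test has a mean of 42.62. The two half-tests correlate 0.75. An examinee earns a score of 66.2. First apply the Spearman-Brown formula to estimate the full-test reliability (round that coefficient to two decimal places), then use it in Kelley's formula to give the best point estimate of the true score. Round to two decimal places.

62.90

Spearman-Brown: ρ = 2r/(1 + r) = 2(0.75)/(1 + 0.75) = 1.500/1.75 = 0.8571 → 0.86
T̂ = ρX + (1 − ρ)μ
  = 0.86 × 66.2 + 0.14 × 42.62
  = 56.932 + 5.9668
  = 62.899
  ≈ 62.90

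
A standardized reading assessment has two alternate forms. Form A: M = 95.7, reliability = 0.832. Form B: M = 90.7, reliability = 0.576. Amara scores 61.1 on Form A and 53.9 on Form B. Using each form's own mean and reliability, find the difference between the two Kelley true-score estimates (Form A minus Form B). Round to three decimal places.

T̂_A = 0.832(61.1) + 0.168(95.7) = 66.91280
T̂_B = 0.576(53.9) + 0.424(90.7) = 69.50320
T̂_A − T̂_B = -2.59040

-2.590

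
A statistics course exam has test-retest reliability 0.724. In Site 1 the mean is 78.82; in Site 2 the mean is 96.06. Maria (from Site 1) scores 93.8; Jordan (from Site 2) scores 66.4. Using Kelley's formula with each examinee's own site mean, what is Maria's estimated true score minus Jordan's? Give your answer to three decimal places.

T̂_Maria = 0.724(93.8) + 0.276(78.82) = 89.66552
T̂_Jordan = 0.724(66.4) + 0.276(96.06) = 74.58616
Difference = 89.66552 − 74.58616 = 15.07936

15.079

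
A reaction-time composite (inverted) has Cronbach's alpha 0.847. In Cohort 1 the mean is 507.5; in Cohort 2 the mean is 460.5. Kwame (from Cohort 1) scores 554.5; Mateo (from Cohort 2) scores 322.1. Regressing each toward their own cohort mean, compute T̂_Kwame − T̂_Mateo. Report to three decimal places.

T̂_Kwame = 0.847(554.5) + 0.153(507.5) = 547.30900
T̂_Mateo = 0.847(322.1) + 0.153(460.5) = 343.27520
Difference = 547.30900 − 343.27520 = 204.03380

204.034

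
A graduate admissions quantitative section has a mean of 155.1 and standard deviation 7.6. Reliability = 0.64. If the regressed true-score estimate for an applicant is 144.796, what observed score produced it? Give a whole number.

T̂ = ρX + (1 − ρ)μ  ⇒  X = (T̂ − (1 − ρ)μ) / ρ
X = (144.796 − 0.36 × 155.1) / 0.64 = (144.796 − 55.836) / 0.64 = 88.960 / 0.64 = 139.00

139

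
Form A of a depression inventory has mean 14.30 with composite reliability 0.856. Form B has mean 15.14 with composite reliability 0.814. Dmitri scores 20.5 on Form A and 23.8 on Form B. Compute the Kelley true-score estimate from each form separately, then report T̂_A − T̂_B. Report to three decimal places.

-2.582

T̂_A = 0.856(20.5) + 0.144(14.30) = 19.60720
T̂_B = 0.814(23.8) + 0.186(15.14) = 22.18924
T̂_A − T̂_B = -2.58204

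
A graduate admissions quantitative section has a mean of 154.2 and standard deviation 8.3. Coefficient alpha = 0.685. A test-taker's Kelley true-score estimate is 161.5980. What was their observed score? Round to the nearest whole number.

165

T̂ = ρX + (1 − ρ)μ  ⇒  X = (T̂ − (1 − ρ)μ) / ρ
X = (161.5980 − 0.315 × 154.2) / 0.685 = (161.5980 − 48.5730) / 0.685 = 113.0250 / 0.685 = 165.00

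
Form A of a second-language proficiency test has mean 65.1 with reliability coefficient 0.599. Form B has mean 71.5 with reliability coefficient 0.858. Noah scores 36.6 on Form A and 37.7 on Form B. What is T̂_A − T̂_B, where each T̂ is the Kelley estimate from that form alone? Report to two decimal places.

5.53

T̂_A = 0.599(36.6) + 0.401(65.1) = 48.0285
T̂_B = 0.858(37.7) + 0.142(71.5) = 42.4996
T̂_A − T̂_B = 5.5289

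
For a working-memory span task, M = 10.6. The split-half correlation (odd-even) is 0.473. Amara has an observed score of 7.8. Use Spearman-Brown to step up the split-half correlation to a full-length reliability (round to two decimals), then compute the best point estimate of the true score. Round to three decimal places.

Spearman-Brown: ρ = 2r/(1 + r) = 2(0.473)/(1 + 0.473) = 0.9460/1.473 = 0.6422 → 0.64
T̂ = ρX + (1 − ρ)μ
  = 0.64 × 7.8 + 0.36 × 10.6
  = 4.992 + 3.816
  = 8.8080
  ≈ 8.808

8.808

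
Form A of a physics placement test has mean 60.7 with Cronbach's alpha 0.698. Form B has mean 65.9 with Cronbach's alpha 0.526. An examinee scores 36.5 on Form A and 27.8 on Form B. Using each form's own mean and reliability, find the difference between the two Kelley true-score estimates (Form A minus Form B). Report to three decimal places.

-2.051

T̂_A = 0.698(36.5) + 0.302(60.7) = 43.80840
T̂_B = 0.526(27.8) + 0.474(65.9) = 45.85940
T̂_A − T̂_B = -2.05100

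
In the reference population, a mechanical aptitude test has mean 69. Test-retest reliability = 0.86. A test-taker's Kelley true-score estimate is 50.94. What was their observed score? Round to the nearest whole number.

48

T̂ = ρX + (1 − ρ)μ  ⇒  X = (T̂ − (1 − ρ)μ) / ρ
X = (50.94 − 0.14 × 69) / 0.86 = (50.94 − 9.66) / 0.86 = 41.28 / 0.86 = 48.00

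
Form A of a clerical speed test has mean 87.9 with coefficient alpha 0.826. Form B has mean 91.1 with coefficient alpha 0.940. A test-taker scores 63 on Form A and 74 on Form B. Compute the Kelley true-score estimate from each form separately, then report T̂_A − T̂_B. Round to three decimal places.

T̂_A = 0.826(63) + 0.174(87.9) = 67.33260
T̂_B = 0.940(74) + 0.060(91.1) = 75.02600
T̂_A − T̂_B = -7.69340

-7.693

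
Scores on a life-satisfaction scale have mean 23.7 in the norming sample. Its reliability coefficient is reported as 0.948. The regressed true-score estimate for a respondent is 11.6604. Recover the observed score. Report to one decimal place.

T̂ = ρX + (1 − ρ)μ  ⇒  X = (T̂ − (1 − ρ)μ) / ρ
X = (11.6604 − 0.052 × 23.7) / 0.948 = (11.6604 − 1.2324) / 0.948 = 10.4280 / 0.948 = 11.000

11.0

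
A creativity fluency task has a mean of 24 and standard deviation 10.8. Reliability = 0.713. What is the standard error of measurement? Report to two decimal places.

SEM = SD · √(1 − ρ) = 10.8 × √0.287 = 10.8 × 0.5357 = 5.786

5.79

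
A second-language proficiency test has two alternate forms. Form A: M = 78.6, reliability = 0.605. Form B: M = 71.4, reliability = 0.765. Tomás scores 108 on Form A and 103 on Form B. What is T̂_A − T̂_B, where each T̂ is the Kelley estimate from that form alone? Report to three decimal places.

T̂_A = 0.605(108) + 0.395(78.6) = 96.38700
T̂_B = 0.765(103) + 0.235(71.4) = 95.57400
T̂_A − T̂_B = 0.81300

0.813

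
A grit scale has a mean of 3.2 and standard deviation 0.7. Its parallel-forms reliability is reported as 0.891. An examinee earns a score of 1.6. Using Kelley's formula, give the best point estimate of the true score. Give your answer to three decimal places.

1.774

T̂ = ρX + (1 − ρ)μ
  = 0.891 × 1.6 + 0.109 × 3.2
  = 1.4256 + 0.3488
  = 1.7744
  ≈ 1.774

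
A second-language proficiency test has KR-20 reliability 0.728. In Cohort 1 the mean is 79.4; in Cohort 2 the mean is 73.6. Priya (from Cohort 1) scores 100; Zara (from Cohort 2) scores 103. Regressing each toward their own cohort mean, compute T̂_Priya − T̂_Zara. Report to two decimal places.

-0.61

T̂_Priya = 0.728(100) + 0.272(79.4) = 94.3968
T̂_Zara = 0.728(103) + 0.272(73.6) = 95.0032
Difference = 94.3968 − 95.0032 = -0.6064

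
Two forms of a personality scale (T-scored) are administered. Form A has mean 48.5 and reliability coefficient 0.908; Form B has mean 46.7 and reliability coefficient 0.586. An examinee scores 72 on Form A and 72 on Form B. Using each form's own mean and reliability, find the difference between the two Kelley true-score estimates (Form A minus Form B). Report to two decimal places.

T̂_A = 0.908(72) + 0.092(48.5) = 69.8380
T̂_B = 0.586(72) + 0.414(46.7) = 61.5258
T̂_A − T̂_B = 8.3122

8.31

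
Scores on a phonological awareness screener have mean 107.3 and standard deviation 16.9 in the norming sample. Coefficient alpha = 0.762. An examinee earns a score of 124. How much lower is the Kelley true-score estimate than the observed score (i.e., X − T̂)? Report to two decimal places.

3.97

T̂ = 0.762(124) + 0.238(107.3) = 94.488 + 25.5374 = 120.0254 → 120.025
X − T̂ = 124 − 120.025 = 3.975 → 3.97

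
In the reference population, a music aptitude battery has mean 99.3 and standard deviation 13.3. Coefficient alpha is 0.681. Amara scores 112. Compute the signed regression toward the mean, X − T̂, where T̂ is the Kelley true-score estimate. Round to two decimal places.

Kelley's formula gives T̂ = 0.681·112 + 0.319·99.3 = 76.272 + 31.6767 = 107.9487.
X − T̂ = 112 − 107.949 = 4.051 → 4.05

4.05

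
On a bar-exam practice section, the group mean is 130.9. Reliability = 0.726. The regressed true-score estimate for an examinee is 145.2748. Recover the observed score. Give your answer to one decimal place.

150.7

T̂ = ρX + (1 − ρ)μ  ⇒  X = (T̂ − (1 − ρ)μ) / ρ
X = (145.2748 − 0.274 × 130.9) / 0.726 = (145.2748 − 35.8666) / 0.726 = 109.4082 / 0.726 = 150.700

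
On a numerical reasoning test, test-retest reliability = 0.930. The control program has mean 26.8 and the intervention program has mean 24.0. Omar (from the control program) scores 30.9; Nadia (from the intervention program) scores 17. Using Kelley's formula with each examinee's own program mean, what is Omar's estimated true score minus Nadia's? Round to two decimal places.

13.12

T̂_Omar = 0.930(30.9) + 0.070(26.8) = 30.6130
T̂_Nadia = 0.930(17) + 0.070(24.0) = 17.4900
Difference = 30.6130 − 17.4900 = 13.1230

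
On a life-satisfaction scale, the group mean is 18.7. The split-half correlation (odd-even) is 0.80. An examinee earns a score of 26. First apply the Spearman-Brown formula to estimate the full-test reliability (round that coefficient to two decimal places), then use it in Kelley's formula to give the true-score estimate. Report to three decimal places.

Spearman-Brown: ρ = 2r/(1 + r) = 2(0.80)/(1 + 0.80) = 1.600/1.80 = 0.8889 → 0.89
T̂ = ρX + (1 − ρ)μ
  = 0.89 × 26 + 0.11 × 18.7
  = 23.14 + 2.057
  = 25.1970
  ≈ 25.197

25.197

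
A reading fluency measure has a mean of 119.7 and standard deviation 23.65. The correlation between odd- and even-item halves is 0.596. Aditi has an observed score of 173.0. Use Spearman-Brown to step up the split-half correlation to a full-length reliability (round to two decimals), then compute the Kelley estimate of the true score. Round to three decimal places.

159.675

Spearman-Brown: ρ = 2r/(1 + r) = 2(0.596)/(1 + 0.596) = 1.1920/1.596 = 0.7469 → 0.75
T̂ = ρX + (1 − ρ)μ
  = 0.75 × 173.0 + 0.25 × 119.7
  = 129.750 + 29.925
  = 159.6750
  ≈ 159.675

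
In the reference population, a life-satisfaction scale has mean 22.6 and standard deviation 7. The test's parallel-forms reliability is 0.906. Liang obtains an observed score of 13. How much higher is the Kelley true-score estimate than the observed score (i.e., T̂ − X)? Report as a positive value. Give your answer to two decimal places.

T̂ = 0.906(13) + 0.094(22.6) = 11.778 + 2.1244 = 13.9024 → 13.902
T̂ − X = 13.902 − 13 = 0.902 → 0.90

0.90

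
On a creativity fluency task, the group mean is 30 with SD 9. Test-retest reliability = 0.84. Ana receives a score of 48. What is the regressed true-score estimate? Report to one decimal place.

T̂ = 0.84(48) + 0.16(30) = 40.32 + 4.80 = 45.12 → 45.1

45.1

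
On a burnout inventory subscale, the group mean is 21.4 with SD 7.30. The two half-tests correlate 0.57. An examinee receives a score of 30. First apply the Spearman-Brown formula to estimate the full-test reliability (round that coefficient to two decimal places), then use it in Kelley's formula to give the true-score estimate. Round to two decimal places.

Spearman-Brown: ρ = 2r/(1 + r) = 2(0.57)/(1 + 0.57) = 1.140/1.57 = 0.7261 → 0.73
Kelley's formula gives T̂ = 0.73·30 + 0.27·21.4 = 21.90 + 5.778 = 27.678.

27.68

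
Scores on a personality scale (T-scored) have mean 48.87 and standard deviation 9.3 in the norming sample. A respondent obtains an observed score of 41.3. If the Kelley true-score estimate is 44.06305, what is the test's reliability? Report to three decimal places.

0.635

T̂ = ρX + (1 − ρ)μ  ⇒  T̂ − μ = ρ(X − μ)
ρ = (T̂ − μ)/(X − μ) = (44.06305 − 48.87) / (41.3 − 48.87) = -4.80695 / -7.57 = 0.63500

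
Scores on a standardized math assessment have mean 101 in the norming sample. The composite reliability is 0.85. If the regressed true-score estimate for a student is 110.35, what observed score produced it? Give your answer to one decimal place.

T̂ = ρX + (1 − ρ)μ  ⇒  X = (T̂ − (1 − ρ)μ) / ρ
X = (110.35 − 0.15 × 101) / 0.85 = (110.35 − 15.15) / 0.85 = 95.20 / 0.85 = 112.000

112.0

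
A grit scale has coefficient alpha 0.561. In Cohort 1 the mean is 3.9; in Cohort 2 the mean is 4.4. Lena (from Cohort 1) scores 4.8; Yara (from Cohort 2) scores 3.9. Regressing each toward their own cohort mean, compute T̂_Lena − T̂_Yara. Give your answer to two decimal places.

T̂_Lena = 0.561(4.8) + 0.439(3.9) = 4.4049
T̂_Yara = 0.561(3.9) + 0.439(4.4) = 4.1195
Difference = 4.4049 − 4.1195 = 0.2854

0.29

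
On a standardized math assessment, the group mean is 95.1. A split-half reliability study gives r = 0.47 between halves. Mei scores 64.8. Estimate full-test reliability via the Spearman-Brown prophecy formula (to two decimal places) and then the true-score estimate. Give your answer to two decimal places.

75.71

Spearman-Brown: ρ = 2r/(1 + r) = 2(0.47)/(1 + 0.47) = 0.940/1.47 = 0.6395 → 0.64
Weight the observed score by reliability and the mean by (1 − reliability): T̂ = 0.64·64.8 + 0.36·95.1 = 41.472 + 34.236 = 75.708.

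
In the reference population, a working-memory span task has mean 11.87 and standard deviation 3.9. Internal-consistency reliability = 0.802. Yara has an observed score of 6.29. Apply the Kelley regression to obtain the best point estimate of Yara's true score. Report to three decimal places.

7.395

T̂ = 0.802(6.29) + 0.198(11.87) = 5.04458 + 2.35026 = 7.3948 → 7.395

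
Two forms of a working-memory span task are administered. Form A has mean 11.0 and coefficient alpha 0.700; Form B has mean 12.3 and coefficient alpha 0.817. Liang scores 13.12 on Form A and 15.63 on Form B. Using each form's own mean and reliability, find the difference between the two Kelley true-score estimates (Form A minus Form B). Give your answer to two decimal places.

-2.54

T̂_A = 0.700(13.12) + 0.300(11.0) = 12.4840
T̂_B = 0.817(15.63) + 0.183(12.3) = 15.0206
T̂_A − T̂_B = -2.5366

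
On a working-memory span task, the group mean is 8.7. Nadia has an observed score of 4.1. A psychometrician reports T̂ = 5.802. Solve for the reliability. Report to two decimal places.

0.63

T̂ = ρX + (1 − ρ)μ  ⇒  T̂ − μ = ρ(X − μ)
ρ = (T̂ − μ)/(X − μ) = (5.802 − 8.7) / (4.1 − 8.7) = -2.898 / -4.6 = 0.6300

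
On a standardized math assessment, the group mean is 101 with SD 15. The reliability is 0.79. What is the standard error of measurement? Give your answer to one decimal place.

6.9

SEM = SD · √(1 − ρ) = 15 × √0.21 = 15 × 0.4583 = 6.874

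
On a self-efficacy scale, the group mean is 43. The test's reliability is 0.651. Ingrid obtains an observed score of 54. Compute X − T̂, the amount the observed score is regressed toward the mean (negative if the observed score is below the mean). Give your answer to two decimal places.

T̂ = ρX + (1 − ρ)μ
  = 0.651 × 54 + 0.349 × 43
  = 35.154 + 15.007
  = 50.1610
  ≈ 50.161
X − T̂ = 54 − 50.161 = 3.839 → 3.84

3.84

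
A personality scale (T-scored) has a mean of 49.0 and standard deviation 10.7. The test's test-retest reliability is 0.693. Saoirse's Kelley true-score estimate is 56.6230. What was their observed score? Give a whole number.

60

T̂ = ρX + (1 − ρ)μ  ⇒  X = (T̂ − (1 − ρ)μ) / ρ
X = (56.6230 − 0.307 × 49.0) / 0.693 = (56.6230 − 15.0430) / 0.693 = 41.5800 / 0.693 = 60.00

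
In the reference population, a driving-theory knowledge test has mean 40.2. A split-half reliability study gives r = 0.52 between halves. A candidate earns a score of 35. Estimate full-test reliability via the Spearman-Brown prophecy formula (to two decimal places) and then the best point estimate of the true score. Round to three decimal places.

Spearman-Brown: ρ = 2r/(1 + r) = 2(0.52)/(1 + 0.52) = 1.040/1.52 = 0.6842 → 0.68
T̂ = 0.68(35) + 0.32(40.2) = 23.80 + 12.864 = 36.6640 → 36.664

36.664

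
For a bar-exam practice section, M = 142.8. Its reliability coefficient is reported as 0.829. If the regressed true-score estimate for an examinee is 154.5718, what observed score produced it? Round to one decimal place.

T̂ = ρX + (1 − ρ)μ  ⇒  X = (T̂ − (1 − ρ)μ) / ρ
X = (154.5718 − 0.171 × 142.8) / 0.829 = (154.5718 − 24.4188) / 0.829 = 130.1530 / 0.829 = 157.000

157.0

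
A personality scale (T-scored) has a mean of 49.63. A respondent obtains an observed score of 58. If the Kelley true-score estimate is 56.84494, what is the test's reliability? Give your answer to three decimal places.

0.862

T̂ = ρX + (1 − ρ)μ  ⇒  T̂ − μ = ρ(X − μ)
ρ = (T̂ − μ)/(X − μ) = (56.84494 − 49.63) / (58 − 49.63) = 7.21494 / 8.37 = 0.86200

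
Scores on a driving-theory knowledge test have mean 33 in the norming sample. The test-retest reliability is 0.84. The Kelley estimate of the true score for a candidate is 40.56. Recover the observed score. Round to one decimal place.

T̂ = ρX + (1 − ρ)μ  ⇒  X = (T̂ − (1 − ρ)μ) / ρ
X = (40.56 − 0.16 × 33) / 0.84 = (40.56 − 5.28) / 0.84 = 35.28 / 0.84 = 42.000

42.0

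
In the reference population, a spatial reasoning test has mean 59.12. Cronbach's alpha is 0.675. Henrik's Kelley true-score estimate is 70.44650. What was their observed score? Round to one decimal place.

75.9

T̂ = ρX + (1 − ρ)μ  ⇒  X = (T̂ − (1 − ρ)μ) / ρ
X = (70.44650 − 0.325 × 59.12) / 0.675 = (70.44650 − 19.21400) / 0.675 = 51.23250 / 0.675 = 75.900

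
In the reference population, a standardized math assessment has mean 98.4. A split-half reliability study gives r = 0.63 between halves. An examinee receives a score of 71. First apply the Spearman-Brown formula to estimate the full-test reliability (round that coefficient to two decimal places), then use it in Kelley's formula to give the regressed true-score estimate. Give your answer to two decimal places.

Spearman-Brown: ρ = 2r/(1 + r) = 2(0.63)/(1 + 0.63) = 1.260/1.63 = 0.7730 → 0.77
Kelley's formula gives T̂ = 0.77·71 + 0.23·98.4 = 54.67 + 22.632 = 77.302.

77.30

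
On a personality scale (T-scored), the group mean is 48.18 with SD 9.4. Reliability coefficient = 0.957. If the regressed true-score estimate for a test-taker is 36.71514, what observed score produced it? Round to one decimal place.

36.2

T̂ = ρX + (1 − ρ)μ  ⇒  X = (T̂ − (1 − ρ)μ) / ρ
X = (36.71514 − 0.043 × 48.18) / 0.957 = (36.71514 − 2.07174) / 0.957 = 34.64340 / 0.957 = 36.200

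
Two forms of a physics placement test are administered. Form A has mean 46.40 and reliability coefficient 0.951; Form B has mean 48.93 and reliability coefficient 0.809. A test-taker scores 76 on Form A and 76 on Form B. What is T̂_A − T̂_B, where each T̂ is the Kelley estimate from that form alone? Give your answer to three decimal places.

T̂_A = 0.951(76) + 0.049(46.40) = 74.54960
T̂_B = 0.809(76) + 0.191(48.93) = 70.82963
T̂_A − T̂_B = 3.71997

3.720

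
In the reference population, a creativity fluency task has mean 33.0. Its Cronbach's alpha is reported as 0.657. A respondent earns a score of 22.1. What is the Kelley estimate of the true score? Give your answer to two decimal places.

T̂ = 0.657(22.1) + 0.343(33.0) = 14.5197 + 11.3190 = 25.839 → 25.84

25.84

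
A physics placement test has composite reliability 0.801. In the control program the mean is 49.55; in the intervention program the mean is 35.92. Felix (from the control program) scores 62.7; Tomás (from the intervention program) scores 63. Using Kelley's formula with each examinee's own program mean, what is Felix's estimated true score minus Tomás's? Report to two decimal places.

2.47

T̂_Felix = 0.801(62.7) + 0.199(49.55) = 60.0832
T̂_Tomás = 0.801(63) + 0.199(35.92) = 57.6111
Difference = 60.0832 − 57.6111 = 2.4721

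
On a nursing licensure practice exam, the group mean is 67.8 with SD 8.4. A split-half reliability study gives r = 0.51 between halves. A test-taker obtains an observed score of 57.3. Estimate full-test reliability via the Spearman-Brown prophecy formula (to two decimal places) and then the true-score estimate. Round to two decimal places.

Spearman-Brown: ρ = 2r/(1 + r) = 2(0.51)/(1 + 0.51) = 1.020/1.51 = 0.6755 → 0.68
Weight the observed score by reliability and the mean by (1 − reliability): T̂ = 0.68·57.3 + 0.32·67.8 = 38.964 + 21.696 = 60.660.

60.66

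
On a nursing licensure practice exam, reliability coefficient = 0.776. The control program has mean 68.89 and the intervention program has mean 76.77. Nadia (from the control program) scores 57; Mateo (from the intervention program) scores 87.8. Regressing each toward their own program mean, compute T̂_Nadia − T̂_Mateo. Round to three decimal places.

T̂_Nadia = 0.776(57) + 0.224(68.89) = 59.66336
T̂_Mateo = 0.776(87.8) + 0.224(76.77) = 85.32928
Difference = 59.66336 − 85.32928 = -25.66592

-25.666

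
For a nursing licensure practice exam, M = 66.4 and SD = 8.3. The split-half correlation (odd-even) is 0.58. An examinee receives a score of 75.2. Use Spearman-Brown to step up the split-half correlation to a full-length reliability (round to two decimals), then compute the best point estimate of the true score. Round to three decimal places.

Spearman-Brown: ρ = 2r/(1 + r) = 2(0.58)/(1 + 0.58) = 1.160/1.58 = 0.7342 → 0.73
T̂ = ρX + (1 − ρ)μ
  = 0.73 × 75.2 + 0.27 × 66.4
  = 54.896 + 17.928
  = 72.8240
  ≈ 72.824

72.824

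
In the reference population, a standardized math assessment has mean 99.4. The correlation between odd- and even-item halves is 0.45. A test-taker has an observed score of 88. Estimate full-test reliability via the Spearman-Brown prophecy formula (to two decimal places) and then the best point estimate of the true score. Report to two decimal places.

Spearman-Brown: ρ = 2r/(1 + r) = 2(0.45)/(1 + 0.45) = 0.900/1.45 = 0.6207 → 0.62
T̂ = 0.62(88) + 0.38(99.4) = 54.56 + 37.772 = 92.332 → 92.33

92.33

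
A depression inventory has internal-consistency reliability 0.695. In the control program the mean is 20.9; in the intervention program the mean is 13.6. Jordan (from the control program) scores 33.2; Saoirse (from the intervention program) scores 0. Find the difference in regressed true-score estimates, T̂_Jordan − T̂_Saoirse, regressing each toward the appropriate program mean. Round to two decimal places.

25.30

T̂_Jordan = 0.695(33.2) + 0.305(20.9) = 29.4485
T̂_Saoirse = 0.695(0) + 0.305(13.6) = 4.1480
Difference = 29.4485 − 4.1480 = 25.3005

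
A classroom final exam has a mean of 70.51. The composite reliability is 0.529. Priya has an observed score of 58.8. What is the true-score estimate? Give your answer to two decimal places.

Weight the observed score by reliability and the mean by (1 − reliability): T̂ = 0.529·58.8 + 0.471·70.51 = 31.1052 + 33.21021 = 64.315.

64.32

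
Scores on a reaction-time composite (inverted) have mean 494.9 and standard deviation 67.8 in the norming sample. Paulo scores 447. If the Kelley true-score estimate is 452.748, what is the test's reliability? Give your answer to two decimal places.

T̂ = ρX + (1 − ρ)μ  ⇒  T̂ − μ = ρ(X − μ)
ρ = (T̂ − μ)/(X − μ) = (452.748 − 494.9) / (447 − 494.9) = -42.152 / -47.9 = 0.8800

0.88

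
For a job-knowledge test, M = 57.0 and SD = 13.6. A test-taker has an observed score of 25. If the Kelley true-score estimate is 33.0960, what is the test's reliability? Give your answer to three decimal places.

0.747

T̂ = ρX + (1 − ρ)μ  ⇒  T̂ − μ = ρ(X − μ)
ρ = (T̂ − μ)/(X − μ) = (33.0960 − 57.0) / (25 − 57.0) = -23.9040 / -32.0 = 0.74700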